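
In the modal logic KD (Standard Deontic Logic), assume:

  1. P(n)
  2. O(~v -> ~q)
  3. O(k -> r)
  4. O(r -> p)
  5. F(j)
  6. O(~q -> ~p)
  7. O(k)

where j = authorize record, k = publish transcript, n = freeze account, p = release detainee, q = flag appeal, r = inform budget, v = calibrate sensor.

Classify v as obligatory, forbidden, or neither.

Obligatory

From premise 7 we have O(k).
With premise 3, O(k -> r), the K-axiom yields O(r).
With premise 4, O(r -> p), the K-axiom yields O(p).
The contrapositive of premise 6 (O(~q -> ~p)) is O(p -> q), and O(p) is already established, so O(q).
Premise 2, O(~v -> ~q), contraposes to O(q -> v); with O(q) we get O(v).
Premises 1, 5 do not contribute to this derivation.
Hence v is obligatory.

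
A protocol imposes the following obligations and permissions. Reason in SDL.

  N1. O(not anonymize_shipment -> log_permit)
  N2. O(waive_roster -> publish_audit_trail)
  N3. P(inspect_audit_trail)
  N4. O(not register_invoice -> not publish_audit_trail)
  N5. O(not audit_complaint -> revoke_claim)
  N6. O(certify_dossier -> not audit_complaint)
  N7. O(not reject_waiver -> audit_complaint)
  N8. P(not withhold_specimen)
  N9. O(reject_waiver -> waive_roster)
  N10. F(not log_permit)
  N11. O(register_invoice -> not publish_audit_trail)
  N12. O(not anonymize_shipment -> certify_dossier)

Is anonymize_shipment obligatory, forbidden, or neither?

By case analysis on not register_invoice: premise 4 gives O(not register_invoice -> not publish_audit_trail) and premise 11 gives O(register_invoice -> not publish_audit_trail), so O(not publish_audit_trail) either way.
The contrapositive of premise 2 (O(waive_roster -> publish_audit_trail)) is O(not publish_audit_trail -> not waive_roster), and O(not publish_audit_trail) is already established, so O(not waive_roster).
The contrapositive of premise 9 (O(reject_waiver -> waive_roster)) is O(not waive_roster -> not reject_waiver), and O(not waive_roster) is already established, so O(not reject_waiver).
Premise 7 is O(not reject_waiver -> audit_complaint); since O(not reject_waiver), deontic closure gives O(audit_complaint).
The contrapositive of premise 6 (O(certify_dossier -> not audit_complaint)) is O(audit_complaint -> not certify_dossier), and O(audit_complaint) is already established, so O(not certify_dossier).
Premise 12, O(not anonymize_shipment -> certify_dossier), contraposes to O(not certify_dossier -> anonymize_shipment); with O(not certify_dossier) we get O(anonymize_shipment).
Premises 1, 3, 5, 8, 10 do not contribute to this derivation.
Hence anonymize_shipment is obligatory.

Obligatory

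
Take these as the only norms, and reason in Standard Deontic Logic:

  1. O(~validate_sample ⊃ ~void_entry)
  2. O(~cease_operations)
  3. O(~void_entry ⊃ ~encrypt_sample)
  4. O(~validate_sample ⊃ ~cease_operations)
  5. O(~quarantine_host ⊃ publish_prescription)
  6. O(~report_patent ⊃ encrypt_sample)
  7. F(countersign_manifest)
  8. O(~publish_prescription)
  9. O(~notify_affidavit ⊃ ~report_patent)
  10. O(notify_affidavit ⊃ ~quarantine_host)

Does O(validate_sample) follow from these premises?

From premise 8 we have O(~publish_prescription).
The contrapositive of premise 5 (O(~quarantine_host ⊃ publish_prescription)) is O(~publish_prescription ⊃ quarantine_host), and O(~publish_prescription) is already established, so O(quarantine_host).
Premise 10 is O(notify_affidavit ⊃ ~quarantine_host); contrapositively O(quarantine_host ⊃ ~notify_affidavit). Since O(quarantine_host) holds, K gives O(~notify_affidavit).
From O(~notify_affidavit) and premise 9, O(~notify_affidavit ⊃ ~report_patent), we obtain O(~report_patent).
Applying K to premise 6 (O(~report_patent ⊃ encrypt_sample)) and O(~report_patent) yields O(encrypt_sample).
Premise 3 is O(~void_entry ⊃ ~encrypt_sample); contrapositively O(encrypt_sample ⊃ void_entry). Since O(encrypt_sample) holds, K gives O(void_entry).
Premise 1 is O(~validate_sample ⊃ ~void_entry); contrapositively O(void_entry ⊃ validate_sample). Since O(void_entry) holds, K gives O(validate_sample).
Premises 2, 4, 7 do not contribute to this derivation.
So O(validate_sample) follows.

Yes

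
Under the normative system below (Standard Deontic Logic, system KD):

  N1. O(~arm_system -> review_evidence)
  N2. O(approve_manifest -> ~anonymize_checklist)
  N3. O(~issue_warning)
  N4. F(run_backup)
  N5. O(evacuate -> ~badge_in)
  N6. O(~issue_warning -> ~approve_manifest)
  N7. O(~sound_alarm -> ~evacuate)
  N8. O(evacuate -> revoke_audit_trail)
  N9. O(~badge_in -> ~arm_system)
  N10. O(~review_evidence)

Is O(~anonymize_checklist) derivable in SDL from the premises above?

Premise 2 is O(approve_manifest -> ~anonymize_checklist), but O(approve_manifest) is not derivable from the premises, so it does not yield O(~anonymize_checklist).
No other premise forces O(~anonymize_checklist). An ideal world satisfying every premise can still have ~anonymize_checklist false, so O(~anonymize_checklist) is not derivable.

No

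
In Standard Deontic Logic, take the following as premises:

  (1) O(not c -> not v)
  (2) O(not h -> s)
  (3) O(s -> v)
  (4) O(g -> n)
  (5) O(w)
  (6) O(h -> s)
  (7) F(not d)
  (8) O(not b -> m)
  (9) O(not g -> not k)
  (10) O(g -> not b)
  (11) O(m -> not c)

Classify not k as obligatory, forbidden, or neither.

Obligatory

By case analysis on h: premise 6 gives O(h -> s) and premise 2 gives O(not h -> s), so O(s) either way.
Premise 3 is O(s -> v); since O(s), deontic closure gives O(v).
Premise 1, O(not c -> not v), contraposes to O(v -> c); with O(v) we get O(c).
Premise 11 is O(m -> not c); contrapositively O(c -> not m). Since O(c) holds, K gives O(not m).
Premise 8 is O(not b -> m); contrapositively O(not m -> b). Since O(not m) holds, K gives O(b).
The contrapositive of premise 10 (O(g -> not b)) is O(b -> not g), and O(b) is already established, so O(not g).
Premise 9 is O(not g -> not k); since O(not g), deontic closure gives O(not k).
Premises 4, 5, 7 do not contribute to this derivation.
Hence not k is obligatory.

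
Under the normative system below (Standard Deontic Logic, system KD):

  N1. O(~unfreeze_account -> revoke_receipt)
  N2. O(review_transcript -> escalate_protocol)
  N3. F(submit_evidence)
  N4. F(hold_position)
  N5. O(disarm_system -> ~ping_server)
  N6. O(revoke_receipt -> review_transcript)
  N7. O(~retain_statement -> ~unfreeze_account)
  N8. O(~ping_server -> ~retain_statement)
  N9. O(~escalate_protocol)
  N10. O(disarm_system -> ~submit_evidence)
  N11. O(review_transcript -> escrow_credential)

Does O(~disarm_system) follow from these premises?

Yes

Premise 9 states O(~escalate_protocol) outright.
The contrapositive of premise 2 (O(review_transcript -> escalate_protocol)) is O(~escalate_protocol -> ~review_transcript), and O(~escalate_protocol) is already established, so O(~review_transcript).
Premise 6, O(revoke_receipt -> review_transcript), contraposes to O(~review_transcript -> ~revoke_receipt); with O(~review_transcript) we get O(~revoke_receipt).
Premise 1 is O(~unfreeze_account -> revoke_receipt); contrapositively O(~revoke_receipt -> unfreeze_account). Since O(~revoke_receipt) holds, K gives O(unfreeze_account).
The contrapositive of premise 7 (O(~retain_statement -> ~unfreeze_account)) is O(unfreeze_account -> retain_statement), and O(unfreeze_account) is already established, so O(retain_statement).
The contrapositive of premise 8 (O(~ping_server -> ~retain_statement)) is O(retain_statement -> ping_server), and O(retain_statement) is already established, so O(ping_server).
The contrapositive of premise 5 (O(disarm_system -> ~ping_server)) is O(ping_server -> ~disarm_system), and O(ping_server) is already established, so O(~disarm_system).
Premises 3, 4, 10, 11 do not contribute to this derivation.
So O(~disarm_system) follows.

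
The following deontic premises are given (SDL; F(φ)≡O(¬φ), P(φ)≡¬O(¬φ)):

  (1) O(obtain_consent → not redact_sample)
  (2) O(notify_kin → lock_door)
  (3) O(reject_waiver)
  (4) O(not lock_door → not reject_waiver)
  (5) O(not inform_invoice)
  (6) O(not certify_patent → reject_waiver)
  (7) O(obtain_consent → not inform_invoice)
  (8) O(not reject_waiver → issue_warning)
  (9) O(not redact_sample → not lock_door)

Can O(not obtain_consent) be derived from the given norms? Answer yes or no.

Yes

From premise 3 we have O(reject_waiver).
The contrapositive of premise 4 (O(not lock_door → not reject_waiver)) is O(reject_waiver → lock_door), and O(reject_waiver) is already established, so O(lock_door).
Premise 9 is O(not redact_sample → not lock_door); contrapositively O(lock_door → redact_sample). Since O(lock_door) holds, K gives O(redact_sample).
Premise 1, O(obtain_consent → not redact_sample), contraposes to O(redact_sample → not obtain_consent); with O(redact_sample) we get O(not obtain_consent).
Premises 2, 5, 6, 7, 8 do not contribute to this derivation.
So O(not obtain_consent) follows.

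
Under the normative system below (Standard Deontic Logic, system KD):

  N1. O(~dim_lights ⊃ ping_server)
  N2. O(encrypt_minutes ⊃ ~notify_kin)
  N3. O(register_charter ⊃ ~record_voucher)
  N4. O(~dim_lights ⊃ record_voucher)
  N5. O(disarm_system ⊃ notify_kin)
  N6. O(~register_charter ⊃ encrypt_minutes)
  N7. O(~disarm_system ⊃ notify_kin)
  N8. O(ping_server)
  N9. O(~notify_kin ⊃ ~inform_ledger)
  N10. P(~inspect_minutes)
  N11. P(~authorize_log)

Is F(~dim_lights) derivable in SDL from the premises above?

Yes

By case analysis on disarm_system: premise 5 gives O(disarm_system ⊃ notify_kin) and premise 7 gives O(~disarm_system ⊃ notify_kin), so O(notify_kin) either way.
Premise 2 is O(encrypt_minutes ⊃ ~notify_kin); contrapositively O(notify_kin ⊃ ~encrypt_minutes). Since O(notify_kin) holds, K gives O(~encrypt_minutes).
Premise 6, O(~register_charter ⊃ encrypt_minutes), contraposes to O(~encrypt_minutes ⊃ register_charter); with O(~encrypt_minutes) we get O(register_charter).
Premise 3 is O(register_charter ⊃ ~record_voucher); since O(register_charter), deontic closure gives O(~record_voucher).
The contrapositive of premise 4 (O(~dim_lights ⊃ record_voucher)) is O(~record_voucher ⊃ dim_lights), and O(~record_voucher) is already established, so O(dim_lights).
Premises 1, 8, 9, 10, 11 do not contribute to this derivation.
So O(dim_lights) holds, i.e. F(~dim_lights). The claim follows.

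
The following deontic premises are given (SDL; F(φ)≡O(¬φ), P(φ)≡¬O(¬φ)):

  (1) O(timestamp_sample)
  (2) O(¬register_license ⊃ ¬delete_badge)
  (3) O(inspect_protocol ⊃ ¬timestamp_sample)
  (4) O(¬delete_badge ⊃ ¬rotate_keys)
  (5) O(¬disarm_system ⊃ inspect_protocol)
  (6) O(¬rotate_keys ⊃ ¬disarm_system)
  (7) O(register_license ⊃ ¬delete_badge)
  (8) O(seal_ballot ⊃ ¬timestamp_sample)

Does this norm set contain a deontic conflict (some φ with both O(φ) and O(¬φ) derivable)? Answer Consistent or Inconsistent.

Premises 7 and 2 cover both cases: O(register_license ⊃ ¬delete_badge) and O(¬register_license ⊃ ¬delete_badge). Since register_license ∨ ¬register_license is a tautology, O(¬delete_badge) follows.
From O(¬delete_badge) and premise 4, O(¬delete_badge ⊃ ¬rotate_keys), we obtain O(¬rotate_keys).
From O(¬rotate_keys) and premise 6, O(¬rotate_keys ⊃ ¬disarm_system), we obtain O(¬disarm_system).
Applying K to premise 5 (O(¬disarm_system ⊃ inspect_protocol)) and O(¬disarm_system) yields O(inspect_protocol).
Premise 3 is O(inspect_protocol ⊃ ¬timestamp_sample); since O(inspect_protocol), deontic closure gives O(¬timestamp_sample).
Yet premise 1 states O(timestamp_sample).
We now have both O(¬timestamp_sample) and O(timestamp_sample) — timestamp_sample is simultaneously obligatory and forbidden, violating the D-axiom.

Inconsistent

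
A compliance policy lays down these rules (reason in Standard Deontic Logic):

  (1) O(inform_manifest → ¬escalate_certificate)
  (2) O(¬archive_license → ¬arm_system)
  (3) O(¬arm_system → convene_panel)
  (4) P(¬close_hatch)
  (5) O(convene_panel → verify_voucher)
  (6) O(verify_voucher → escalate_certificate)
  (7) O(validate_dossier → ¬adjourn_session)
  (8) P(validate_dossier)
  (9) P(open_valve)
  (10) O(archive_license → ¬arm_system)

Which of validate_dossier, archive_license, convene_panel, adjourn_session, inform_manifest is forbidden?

inform_manifest

Premises 2 and 10 are O(¬archive_license → ¬arm_system) and O(archive_license → ¬arm_system); every ideal world satisfies ¬archive_license or archive_license, so in either case ¬arm_system holds — hence O(¬arm_system).
From O(¬arm_system) and premise 3, O(¬arm_system → convene_panel), we obtain O(convene_panel).
Applying K to premise 5 (O(convene_panel → verify_voucher)) and O(convene_panel) yields O(verify_voucher).
From O(verify_voucher) and premise 6, O(verify_voucher → escalate_certificate), we obtain O(escalate_certificate).
Premise 1 is O(inform_manifest → ¬escalate_certificate); contrapositively O(escalate_certificate → ¬inform_manifest). Since O(escalate_certificate) holds, K gives O(¬inform_manifest).
So O(¬inform_manifest) holds, i.e. inform_manifest is forbidden. None of the other listed options is forbidden under the premises.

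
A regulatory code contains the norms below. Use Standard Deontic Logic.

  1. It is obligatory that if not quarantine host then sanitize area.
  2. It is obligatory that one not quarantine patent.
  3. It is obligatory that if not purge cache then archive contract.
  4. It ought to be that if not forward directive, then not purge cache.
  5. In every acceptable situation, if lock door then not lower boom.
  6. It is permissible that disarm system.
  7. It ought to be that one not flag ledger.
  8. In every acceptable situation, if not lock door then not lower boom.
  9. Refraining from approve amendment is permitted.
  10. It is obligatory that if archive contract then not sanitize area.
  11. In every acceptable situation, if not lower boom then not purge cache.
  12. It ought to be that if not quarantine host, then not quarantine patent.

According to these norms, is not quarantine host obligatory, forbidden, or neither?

Forbidden

Premises 8 and 5 cover both cases: O(¬lock_door → ¬lower_boom) and O(lock_door → ¬lower_boom). Since ¬lock_door ∨ lock_door is a tautology, O(¬lower_boom) follows.
With premise 11, O(¬lower_boom → ¬purge_cache), the K-axiom yields O(¬purge_cache).
With premise 3, O(¬purge_cache → archive_contract), the K-axiom yields O(archive_contract).
From O(archive_contract) and premise 10, O(archive_contract → ¬sanitize_area), we obtain O(¬sanitize_area).
Premise 1 is O(¬quarantine_host → sanitize_area); contrapositively O(¬sanitize_area → quarantine_host). Since O(¬sanitize_area) holds, K gives O(quarantine_host).
Premises 2, 4, 6, 7, 9, 12 do not contribute to this derivation.
Thus O(quarantine_host), which is F(¬quarantine_host): ¬quarantine_host is forbidden.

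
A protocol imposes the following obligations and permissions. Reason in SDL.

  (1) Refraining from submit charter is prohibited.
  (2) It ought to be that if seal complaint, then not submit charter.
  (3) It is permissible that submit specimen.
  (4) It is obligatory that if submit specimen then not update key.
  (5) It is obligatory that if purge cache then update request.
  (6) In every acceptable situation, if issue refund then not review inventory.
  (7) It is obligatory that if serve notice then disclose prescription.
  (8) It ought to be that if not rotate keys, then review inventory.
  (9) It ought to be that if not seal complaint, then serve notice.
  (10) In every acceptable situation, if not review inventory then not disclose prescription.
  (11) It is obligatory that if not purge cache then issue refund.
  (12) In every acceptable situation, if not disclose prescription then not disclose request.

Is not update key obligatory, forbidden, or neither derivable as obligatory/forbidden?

Neither

Premise 4 is O(submit_specimen → ¬update_key), but O(submit_specimen) is not derivable from the premises (the permission P(submit_specimen) asserts only ¬O(¬submit_specimen), not O(submit_specimen)), so it does not yield O(¬update_key).
No premise or chain of K-axiom applications forces O(¬update_key), and none forces O(update_key). So ¬update_key is neither obligatory nor forbidden under these norms.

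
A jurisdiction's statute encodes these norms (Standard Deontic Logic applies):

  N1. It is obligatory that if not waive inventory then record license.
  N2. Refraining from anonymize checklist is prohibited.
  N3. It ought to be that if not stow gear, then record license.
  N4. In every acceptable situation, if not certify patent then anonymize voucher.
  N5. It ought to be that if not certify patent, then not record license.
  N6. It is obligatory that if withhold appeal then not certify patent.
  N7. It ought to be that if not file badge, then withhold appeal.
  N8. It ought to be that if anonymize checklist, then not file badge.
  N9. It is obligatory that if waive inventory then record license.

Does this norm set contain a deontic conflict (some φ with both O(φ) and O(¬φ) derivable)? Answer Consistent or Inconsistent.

By case analysis on ¬waive_inventory: premise 1 gives O(¬waive_inventory → record_license) and premise 9 gives O(waive_inventory → record_license), so O(record_license) either way.
Premise 5 is O(¬certify_patent → ¬record_license); contrapositively O(record_license → certify_patent). Since O(record_license) holds, K gives O(certify_patent).
The contrapositive of premise 6 (O(withhold_appeal → ¬certify_patent)) is O(certify_patent → ¬withhold_appeal), and O(certify_patent) is already established, so O(¬withhold_appeal).
Premise 7, O(¬file_badge → withhold_appeal), contraposes to O(¬withhold_appeal → file_badge); with O(¬withhold_appeal) we get O(file_badge).
The contrapositive of premise 8 (O(anonymize_checklist → ¬file_badge)) is O(file_badge → ¬anonymize_checklist), and O(file_badge) is already established, so O(¬anonymize_checklist).
Yet premise 2 is F(¬anonymize_checklist), i.e. O(anonymize_checklist).
We now have both O(¬anonymize_checklist) and O(anonymize_checklist) — anonymize_checklist is simultaneously obligatory and forbidden, violating the D-axiom.

Inconsistent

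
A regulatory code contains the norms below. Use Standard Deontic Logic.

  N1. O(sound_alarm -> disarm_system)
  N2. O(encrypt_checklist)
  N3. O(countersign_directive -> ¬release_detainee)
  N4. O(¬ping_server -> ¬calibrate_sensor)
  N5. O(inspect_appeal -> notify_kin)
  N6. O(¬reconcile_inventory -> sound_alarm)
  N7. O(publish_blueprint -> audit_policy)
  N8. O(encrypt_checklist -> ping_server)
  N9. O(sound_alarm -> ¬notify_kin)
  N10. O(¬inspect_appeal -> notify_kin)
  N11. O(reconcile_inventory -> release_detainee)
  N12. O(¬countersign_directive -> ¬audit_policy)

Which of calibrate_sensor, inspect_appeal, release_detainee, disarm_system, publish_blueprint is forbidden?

By case analysis on inspect_appeal: premise 5 gives O(inspect_appeal -> notify_kin) and premise 10 gives O(¬inspect_appeal -> notify_kin), so O(notify_kin) either way.
Premise 9 is O(sound_alarm -> ¬notify_kin); contrapositively O(notify_kin -> ¬sound_alarm). Since O(notify_kin) holds, K gives O(¬sound_alarm).
The contrapositive of premise 6 (O(¬reconcile_inventory -> sound_alarm)) is O(¬sound_alarm -> reconcile_inventory), and O(¬sound_alarm) is already established, so O(reconcile_inventory).
Premise 11 is O(reconcile_inventory -> release_detainee); since O(reconcile_inventory), deontic closure gives O(release_detainee).
Premise 3, O(countersign_directive -> ¬release_detainee), contraposes to O(release_detainee -> ¬countersign_directive); with O(release_detainee) we get O(¬countersign_directive).
With premise 12, O(¬countersign_directive -> ¬audit_policy), the K-axiom yields O(¬audit_policy).
The contrapositive of premise 7 (O(publish_blueprint -> audit_policy)) is O(¬audit_policy -> ¬publish_blueprint), and O(¬audit_policy) is already established, so O(¬publish_blueprint).
So O(¬publish_blueprint) holds, i.e. publish_blueprint is forbidden. None of the other listed options is forbidden under the premises.

publish_blueprint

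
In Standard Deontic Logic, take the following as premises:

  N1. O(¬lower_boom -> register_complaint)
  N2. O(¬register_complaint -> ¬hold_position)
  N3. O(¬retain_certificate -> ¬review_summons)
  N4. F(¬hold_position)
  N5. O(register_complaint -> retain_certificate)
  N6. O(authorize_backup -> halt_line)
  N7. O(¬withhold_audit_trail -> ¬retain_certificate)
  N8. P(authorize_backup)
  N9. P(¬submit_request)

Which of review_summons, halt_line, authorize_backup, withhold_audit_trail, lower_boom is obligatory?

withhold_audit_trail

Premise 4, F(¬hold_position), is equivalent to O(hold_position).
Premise 2 is O(¬register_complaint -> ¬hold_position); contrapositively O(hold_position -> register_complaint). Since O(hold_position) holds, K gives O(register_complaint).
Premise 5 is O(register_complaint -> retain_certificate); since O(register_complaint), deontic closure gives O(retain_certificate).
The contrapositive of premise 7 (O(¬withhold_audit_trail -> ¬retain_certificate)) is O(retain_certificate -> withhold_audit_trail), and O(retain_certificate) is already established, so O(withhold_audit_trail).
So O(withhold_audit_trail) holds — withhold_audit_trail is obligatory. None of the other listed options is made obligatory by any chain of premises.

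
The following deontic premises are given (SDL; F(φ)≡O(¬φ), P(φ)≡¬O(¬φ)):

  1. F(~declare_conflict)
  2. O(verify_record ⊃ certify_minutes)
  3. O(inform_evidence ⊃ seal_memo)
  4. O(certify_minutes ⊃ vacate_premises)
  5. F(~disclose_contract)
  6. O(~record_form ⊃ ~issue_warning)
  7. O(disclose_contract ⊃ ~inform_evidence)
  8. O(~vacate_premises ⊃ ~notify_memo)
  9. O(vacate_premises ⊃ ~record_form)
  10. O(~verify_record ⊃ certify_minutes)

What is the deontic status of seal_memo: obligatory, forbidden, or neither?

Premise 3 is O(inform_evidence ⊃ seal_memo), but O(inform_evidence) is not derivable from the premises, so it does not yield O(seal_memo).
No premise or chain of K-axiom applications forces O(seal_memo), and none forces O(~seal_memo). So seal_memo is neither obligatory nor forbidden under these norms.

Neither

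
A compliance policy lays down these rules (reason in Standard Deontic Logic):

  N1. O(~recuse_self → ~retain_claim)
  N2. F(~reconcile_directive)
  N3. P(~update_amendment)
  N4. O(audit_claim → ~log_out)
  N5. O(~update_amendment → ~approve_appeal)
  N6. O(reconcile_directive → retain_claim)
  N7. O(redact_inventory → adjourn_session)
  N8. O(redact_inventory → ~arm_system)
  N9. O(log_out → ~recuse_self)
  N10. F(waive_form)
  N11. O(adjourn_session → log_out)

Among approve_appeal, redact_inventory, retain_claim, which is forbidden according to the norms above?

Premise 2, F(~reconcile_directive), is equivalent to O(reconcile_directive).
Applying K to premise 6 (O(reconcile_directive → retain_claim)) and O(reconcile_directive) yields O(retain_claim).
The contrapositive of premise 1 (O(~recuse_self → ~retain_claim)) is O(retain_claim → recuse_self), and O(retain_claim) is already established, so O(recuse_self).
Premise 9, O(log_out → ~recuse_self), contraposes to O(recuse_self → ~log_out); with O(recuse_self) we get O(~log_out).
Premise 11, O(adjourn_session → log_out), contraposes to O(~log_out → ~adjourn_session); with O(~log_out) we get O(~adjourn_session).
Premise 7, O(redact_inventory → adjourn_session), contraposes to O(~adjourn_session → ~redact_inventory); with O(~adjourn_session) we get O(~redact_inventory).
So O(~redact_inventory) holds, i.e. redact_inventory is forbidden. None of the other listed options is forbidden under the premises.

redact_inventory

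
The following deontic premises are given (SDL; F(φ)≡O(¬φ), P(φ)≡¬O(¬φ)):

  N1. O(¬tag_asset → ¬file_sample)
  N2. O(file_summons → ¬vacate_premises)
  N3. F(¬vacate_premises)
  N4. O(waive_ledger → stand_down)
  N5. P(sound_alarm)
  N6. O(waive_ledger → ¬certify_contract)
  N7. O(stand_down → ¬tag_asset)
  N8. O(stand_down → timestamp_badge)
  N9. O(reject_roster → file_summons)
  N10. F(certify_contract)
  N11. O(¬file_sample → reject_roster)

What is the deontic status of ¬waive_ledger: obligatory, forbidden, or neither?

Obligatory

Premise 3, F(¬vacate_premises), is equivalent to O(vacate_premises).
Premise 2 is O(file_summons → ¬vacate_premises); contrapositively O(vacate_premises → ¬file_summons). Since O(vacate_premises) holds, K gives O(¬file_summons).
Premise 9 is O(reject_roster → file_summons); contrapositively O(¬file_summons → ¬reject_roster). Since O(¬file_summons) holds, K gives O(¬reject_roster).
Premise 11 is O(¬file_sample → reject_roster); contrapositively O(¬reject_roster → file_sample). Since O(¬reject_roster) holds, K gives O(file_sample).
The contrapositive of premise 1 (O(¬tag_asset → ¬file_sample)) is O(file_sample → tag_asset), and O(file_sample) is already established, so O(tag_asset).
The contrapositive of premise 7 (O(stand_down → ¬tag_asset)) is O(tag_asset → ¬stand_down), and O(tag_asset) is already established, so O(¬stand_down).
Premise 4 is O(waive_ledger → stand_down); contrapositively O(¬stand_down → ¬waive_ledger). Since O(¬stand_down) holds, K gives O(¬waive_ledger).
Premises 5, 6, 8, 10 do not contribute to this derivation.
Hence ¬waive_ledger is obligatory.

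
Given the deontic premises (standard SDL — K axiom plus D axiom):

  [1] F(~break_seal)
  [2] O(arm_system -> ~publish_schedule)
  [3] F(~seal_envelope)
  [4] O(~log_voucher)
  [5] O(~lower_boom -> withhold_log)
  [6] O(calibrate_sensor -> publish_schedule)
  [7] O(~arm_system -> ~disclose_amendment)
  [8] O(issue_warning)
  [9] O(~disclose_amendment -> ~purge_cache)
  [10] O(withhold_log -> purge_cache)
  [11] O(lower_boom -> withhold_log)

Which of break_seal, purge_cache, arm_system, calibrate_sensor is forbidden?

calibrate_sensor

Premises 5 and 11 are O(~lower_boom -> withhold_log) and O(lower_boom -> withhold_log); every ideal world satisfies ~lower_boom or lower_boom, so in either case withhold_log holds — hence O(withhold_log).
With premise 10, O(withhold_log -> purge_cache), the K-axiom yields O(purge_cache).
The contrapositive of premise 9 (O(~disclose_amendment -> ~purge_cache)) is O(purge_cache -> disclose_amendment), and O(purge_cache) is already established, so O(disclose_amendment).
The contrapositive of premise 7 (O(~arm_system -> ~disclose_amendment)) is O(disclose_amendment -> arm_system), and O(disclose_amendment) is already established, so O(arm_system).
From O(arm_system) and premise 2, O(arm_system -> ~publish_schedule), we obtain O(~publish_schedule).
Premise 6, O(calibrate_sensor -> publish_schedule), contraposes to O(~publish_schedule -> ~calibrate_sensor); with O(~publish_schedule) we get O(~calibrate_sensor).
So O(~calibrate_sensor) holds, i.e. calibrate_sensor is forbidden. None of the other listed options is forbidden under the premises.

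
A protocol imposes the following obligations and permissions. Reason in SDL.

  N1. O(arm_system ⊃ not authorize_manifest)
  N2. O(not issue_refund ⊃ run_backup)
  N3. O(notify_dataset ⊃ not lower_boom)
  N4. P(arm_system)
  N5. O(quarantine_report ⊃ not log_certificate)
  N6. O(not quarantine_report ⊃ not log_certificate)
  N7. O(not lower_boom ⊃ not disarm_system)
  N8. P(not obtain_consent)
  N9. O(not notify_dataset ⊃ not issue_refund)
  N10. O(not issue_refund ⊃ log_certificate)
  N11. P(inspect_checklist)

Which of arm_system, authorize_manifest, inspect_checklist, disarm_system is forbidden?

disarm_system

Premises 5 and 6 cover both cases: O(quarantine_report ⊃ not log_certificate) and O(not quarantine_report ⊃ not log_certificate). Since quarantine_report ∨ not quarantine_report is a tautology, O(not log_certificate) follows.
The contrapositive of premise 10 (O(not issue_refund ⊃ log_certificate)) is O(not log_certificate ⊃ issue_refund), and O(not log_certificate) is already established, so O(issue_refund).
The contrapositive of premise 9 (O(not notify_dataset ⊃ not issue_refund)) is O(issue_refund ⊃ notify_dataset), and O(issue_refund) is already established, so O(notify_dataset).
Applying K to premise 3 (O(notify_dataset ⊃ not lower_boom)) and O(notify_dataset) yields O(not lower_boom).
From O(not lower_boom) and premise 7, O(not lower_boom ⊃ not disarm_system), we obtain O(not disarm_system).
So O(not disarm_system) holds, i.e. disarm_system is forbidden. None of the other listed options is forbidden under the premises.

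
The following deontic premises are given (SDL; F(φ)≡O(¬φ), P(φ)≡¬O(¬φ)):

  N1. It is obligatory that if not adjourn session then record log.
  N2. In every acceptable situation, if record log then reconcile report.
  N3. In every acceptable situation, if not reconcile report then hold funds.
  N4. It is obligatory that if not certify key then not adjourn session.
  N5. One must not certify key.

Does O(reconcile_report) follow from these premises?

Yes

Premise 5 is F(certify_key), i.e. O(¬certify_key).
From O(¬certify_key) and premise 4, O(¬certify_key → ¬adjourn_session), we obtain O(¬adjourn_session).
Premise 1 is O(¬adjourn_session → record_log); since O(¬adjourn_session), deontic closure gives O(record_log).
Applying K to premise 2 (O(record_log → reconcile_report)) and O(record_log) yields O(reconcile_report).
Premise 3 does not contribute to this derivation.
So O(reconcile_report) follows.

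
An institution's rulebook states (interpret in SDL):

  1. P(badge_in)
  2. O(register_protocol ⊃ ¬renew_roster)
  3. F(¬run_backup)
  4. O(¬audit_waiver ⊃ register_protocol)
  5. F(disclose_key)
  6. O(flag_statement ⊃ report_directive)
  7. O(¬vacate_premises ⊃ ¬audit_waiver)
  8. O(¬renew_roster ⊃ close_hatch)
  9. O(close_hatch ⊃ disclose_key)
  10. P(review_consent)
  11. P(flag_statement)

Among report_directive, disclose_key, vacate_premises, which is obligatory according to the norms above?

vacate_premises

Premise 5, F(disclose_key), is equivalent to O(¬disclose_key).
The contrapositive of premise 9 (O(close_hatch ⊃ disclose_key)) is O(¬disclose_key ⊃ ¬close_hatch), and O(¬disclose_key) is already established, so O(¬close_hatch).
Premise 8, O(¬renew_roster ⊃ close_hatch), contraposes to O(¬close_hatch ⊃ renew_roster); with O(¬close_hatch) we get O(renew_roster).
Premise 2, O(register_protocol ⊃ ¬renew_roster), contraposes to O(renew_roster ⊃ ¬register_protocol); with O(renew_roster) we get O(¬register_protocol).
Premise 4, O(¬audit_waiver ⊃ register_protocol), contraposes to O(¬register_protocol ⊃ audit_waiver); with O(¬register_protocol) we get O(audit_waiver).
Premise 7, O(¬vacate_premises ⊃ ¬audit_waiver), contraposes to O(audit_waiver ⊃ vacate_premises); with O(audit_waiver) we get O(vacate_premises).
So O(vacate_premises) holds — vacate_premises is obligatory. None of the other listed options is made obligatory by any chain of premises.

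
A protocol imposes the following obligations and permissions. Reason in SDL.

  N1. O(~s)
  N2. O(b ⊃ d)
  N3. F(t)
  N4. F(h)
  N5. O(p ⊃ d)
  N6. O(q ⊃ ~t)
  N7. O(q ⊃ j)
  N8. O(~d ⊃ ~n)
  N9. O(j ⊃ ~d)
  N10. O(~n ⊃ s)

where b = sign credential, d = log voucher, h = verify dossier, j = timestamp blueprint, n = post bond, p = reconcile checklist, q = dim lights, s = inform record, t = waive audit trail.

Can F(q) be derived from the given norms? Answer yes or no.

Premise 1 gives O(~s).
Premise 10, O(~n ⊃ s), contraposes to O(~s ⊃ n); with O(~s) we get O(n).
The contrapositive of premise 8 (O(~d ⊃ ~n)) is O(n ⊃ d), and O(n) is already established, so O(d).
The contrapositive of premise 9 (O(j ⊃ ~d)) is O(d ⊃ ~j), and O(d) is already established, so O(~j).
Premise 7, O(q ⊃ j), contraposes to O(~j ⊃ ~q); with O(~j) we get O(~q).
Premises 2, 3, 4, 5, 6 do not contribute to this derivation.
So O(~q) holds, i.e. F(q). The claim follows.

Yes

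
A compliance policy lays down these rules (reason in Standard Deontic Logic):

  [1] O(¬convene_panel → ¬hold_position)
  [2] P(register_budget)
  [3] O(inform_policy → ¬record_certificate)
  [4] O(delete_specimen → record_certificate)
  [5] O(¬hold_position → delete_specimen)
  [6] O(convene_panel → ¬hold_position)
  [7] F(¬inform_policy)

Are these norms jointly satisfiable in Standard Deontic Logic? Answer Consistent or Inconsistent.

Inconsistent

By case analysis on convene_panel: premise 6 gives O(convene_panel → ¬hold_position) and premise 1 gives O(¬convene_panel → ¬hold_position), so O(¬hold_position) either way.
Premise 5 is O(¬hold_position → delete_specimen); since O(¬hold_position), deontic closure gives O(delete_specimen).
From O(delete_specimen) and premise 4, O(delete_specimen → record_certificate), we obtain O(record_certificate).
Premise 3 is O(inform_policy → ¬record_certificate); contrapositively O(record_certificate → ¬inform_policy). Since O(record_certificate) holds, K gives O(¬inform_policy).
Yet premise 7 is F(¬inform_policy), i.e. O(inform_policy).
We now have both O(¬inform_policy) and O(inform_policy) — inform_policy is simultaneously obligatory and forbidden, violating the D-axiom.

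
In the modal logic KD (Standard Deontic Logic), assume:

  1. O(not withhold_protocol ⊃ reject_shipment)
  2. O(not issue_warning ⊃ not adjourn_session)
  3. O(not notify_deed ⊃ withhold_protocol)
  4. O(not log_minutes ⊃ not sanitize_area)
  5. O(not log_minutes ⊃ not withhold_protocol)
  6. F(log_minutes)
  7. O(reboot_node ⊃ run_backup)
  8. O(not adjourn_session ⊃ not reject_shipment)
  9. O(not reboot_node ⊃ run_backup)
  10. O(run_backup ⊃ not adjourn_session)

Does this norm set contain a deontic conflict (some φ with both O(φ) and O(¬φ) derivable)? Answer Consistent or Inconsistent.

Premises 7 and 9 are O(reboot_node ⊃ run_backup) and O(not reboot_node ⊃ run_backup); every ideal world satisfies reboot_node or not reboot_node, so in either case run_backup holds — hence O(run_backup).
Premise 10 is O(run_backup ⊃ not adjourn_session); since O(run_backup), deontic closure gives O(not adjourn_session).
With premise 8, O(not adjourn_session ⊃ not reject_shipment), the K-axiom yields O(not reject_shipment).
The contrapositive of premise 1 (O(not withhold_protocol ⊃ reject_shipment)) is O(not reject_shipment ⊃ withhold_protocol), and O(not reject_shipment) is already established, so O(withhold_protocol).
Premise 5, O(not log_minutes ⊃ not withhold_protocol), contraposes to O(withhold_protocol ⊃ log_minutes); with O(withhold_protocol) we get O(log_minutes).
But premise 6, F(log_minutes), means O(not log_minutes).
We now have both O(log_minutes) and O(not log_minutes) — log_minutes is simultaneously obligatory and forbidden, violating the D-axiom.

Inconsistent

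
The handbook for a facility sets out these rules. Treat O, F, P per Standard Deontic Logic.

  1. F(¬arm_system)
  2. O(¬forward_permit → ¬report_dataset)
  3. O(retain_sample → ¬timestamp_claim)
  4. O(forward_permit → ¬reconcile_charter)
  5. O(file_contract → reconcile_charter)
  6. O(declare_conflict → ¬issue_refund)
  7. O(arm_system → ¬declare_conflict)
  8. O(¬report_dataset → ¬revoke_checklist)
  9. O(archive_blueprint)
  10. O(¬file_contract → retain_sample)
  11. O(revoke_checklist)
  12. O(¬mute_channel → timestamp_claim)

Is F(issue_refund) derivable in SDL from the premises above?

No

Premise 6 is O(declare_conflict → ¬issue_refund), but O(declare_conflict) is not derivable from the premises, so it does not yield O(¬issue_refund).
No other premise forces O(¬issue_refund). An ideal world satisfying every premise can still have issue_refund true, so F(issue_refund) is not derivable.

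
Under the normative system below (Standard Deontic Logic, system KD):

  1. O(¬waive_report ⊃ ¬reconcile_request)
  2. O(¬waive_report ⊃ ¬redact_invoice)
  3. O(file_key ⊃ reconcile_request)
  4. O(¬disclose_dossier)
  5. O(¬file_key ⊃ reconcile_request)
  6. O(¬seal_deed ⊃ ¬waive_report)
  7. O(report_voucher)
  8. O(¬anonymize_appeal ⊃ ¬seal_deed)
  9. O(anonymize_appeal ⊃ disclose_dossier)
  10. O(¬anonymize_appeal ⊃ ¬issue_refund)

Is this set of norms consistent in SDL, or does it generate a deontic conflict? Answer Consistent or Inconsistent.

Inconsistent

By case analysis on ¬file_key: premise 5 gives O(¬file_key ⊃ reconcile_request) and premise 3 gives O(file_key ⊃ reconcile_request), so O(reconcile_request) either way.
Premise 1 is O(¬waive_report ⊃ ¬reconcile_request); contrapositively O(reconcile_request ⊃ waive_report). Since O(reconcile_request) holds, K gives O(waive_report).
The contrapositive of premise 6 (O(¬seal_deed ⊃ ¬waive_report)) is O(waive_report ⊃ seal_deed), and O(waive_report) is already established, so O(seal_deed).
The contrapositive of premise 8 (O(¬anonymize_appeal ⊃ ¬seal_deed)) is O(seal_deed ⊃ anonymize_appeal), and O(seal_deed) is already established, so O(anonymize_appeal).
Applying K to premise 9 (O(anonymize_appeal ⊃ disclose_dossier)) and O(anonymize_appeal) yields O(disclose_dossier).
Yet premise 4 states O(¬disclose_dossier).
We now have both O(disclose_dossier) and O(¬disclose_dossier) — disclose_dossier is simultaneously obligatory and forbidden, violating the D-axiom.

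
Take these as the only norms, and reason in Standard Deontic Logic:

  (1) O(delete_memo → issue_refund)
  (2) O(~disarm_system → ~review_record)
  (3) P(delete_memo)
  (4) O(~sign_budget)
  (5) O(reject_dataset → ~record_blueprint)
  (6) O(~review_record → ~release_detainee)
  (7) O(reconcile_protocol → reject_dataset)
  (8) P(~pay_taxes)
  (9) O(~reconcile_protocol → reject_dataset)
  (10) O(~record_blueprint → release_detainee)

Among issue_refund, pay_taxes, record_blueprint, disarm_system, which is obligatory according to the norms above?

Premises 9 and 7 cover both cases: O(~reconcile_protocol → reject_dataset) and O(reconcile_protocol → reject_dataset). Since ~reconcile_protocol ∨ reconcile_protocol is a tautology, O(reject_dataset) follows.
From O(reject_dataset) and premise 5, O(reject_dataset → ~record_blueprint), we obtain O(~record_blueprint).
Applying K to premise 10 (O(~record_blueprint → release_detainee)) and O(~record_blueprint) yields O(release_detainee).
The contrapositive of premise 6 (O(~review_record → ~release_detainee)) is O(release_detainee → review_record), and O(release_detainee) is already established, so O(review_record).
Premise 2, O(~disarm_system → ~review_record), contraposes to O(review_record → disarm_system); with O(review_record) we get O(disarm_system).
So O(disarm_system) holds — disarm_system is obligatory. None of the other listed options is made obligatory by any chain of premises.

disarm_system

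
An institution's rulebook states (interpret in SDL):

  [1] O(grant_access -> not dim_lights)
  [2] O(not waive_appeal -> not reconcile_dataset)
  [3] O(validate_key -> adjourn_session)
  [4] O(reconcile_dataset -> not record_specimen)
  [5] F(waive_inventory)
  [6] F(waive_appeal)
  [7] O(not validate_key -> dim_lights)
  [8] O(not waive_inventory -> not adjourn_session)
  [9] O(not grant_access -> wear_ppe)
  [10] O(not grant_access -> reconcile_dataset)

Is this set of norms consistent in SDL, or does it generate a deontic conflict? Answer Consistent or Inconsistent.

Inconsistent

F(waive_appeal) at premise 6 means O(not waive_appeal).
Applying K to premise 2 (O(not waive_appeal -> not reconcile_dataset)) and O(not waive_appeal) yields O(not reconcile_dataset).
Premise 10 is O(not grant_access -> reconcile_dataset); contrapositively O(not reconcile_dataset -> grant_access). Since O(not reconcile_dataset) holds, K gives O(grant_access).
Applying K to premise 1 (O(grant_access -> not dim_lights)) and O(grant_access) yields O(not dim_lights).
The contrapositive of premise 7 (O(not validate_key -> dim_lights)) is O(not dim_lights -> validate_key), and O(not dim_lights) is already established, so O(validate_key).
From O(validate_key) and premise 3, O(validate_key -> adjourn_session), we obtain O(adjourn_session).
Premise 8 is O(not waive_inventory -> not adjourn_session); contrapositively O(adjourn_session -> waive_inventory). Since O(adjourn_session) holds, K gives O(waive_inventory).
However, F(waive_inventory) at premise 5 amounts to O(not waive_inventory).
We now have both O(waive_inventory) and O(not waive_inventory) — waive_inventory is simultaneously obligatory and forbidden, violating the D-axiom.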